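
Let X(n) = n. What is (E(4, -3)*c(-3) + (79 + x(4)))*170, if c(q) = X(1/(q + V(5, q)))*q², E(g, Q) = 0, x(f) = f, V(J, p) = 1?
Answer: 14110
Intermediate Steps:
c(q) = q²/(1 + q) (c(q) = q²/(q + 1) = q²/(1 + q))
(E(4, -3)*c(-3) + (79 + x(4)))*170 = (0*((-3)²/(1 - 3)) + (79 + 4))*170 = (0*(9/(-2)) + 83)*170 = (0*(9*(-½)) + 83)*170 = (0*(-9/2) + 83)*170 = (0 + 83)*170 = 83*170 = 14110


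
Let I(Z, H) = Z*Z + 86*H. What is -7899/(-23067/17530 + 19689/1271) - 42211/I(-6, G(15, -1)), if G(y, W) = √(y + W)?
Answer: -1459597640833751/2691082264102 - 1815073*√14/51124 ≈ -675.22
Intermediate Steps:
G(y, W) = √(W + y)
I(Z, H) = Z² + 86*H
-7899/(-23067/17530 + 19689/1271) - 42211/I(-6, G(15, -1)) = -7899/(-23067/17530 + 19689/1271) - 42211/((-6)² + 86*√(-1 + 15)) = -7899/(-23067*1/17530 + 19689*(1/1271)) - 42211/(36 + 86*√14) = -7899/(-23067/17530 + 19689/1271) - 42211/(36 + 86*√14) = -7899/315830013/22280630 - 42211/(36 + 86*√14) = -7899*22280630/315830013 - 42211/(36 + 86*√14) = -58664898790/105276671 - 42211/(36 + 86*√14)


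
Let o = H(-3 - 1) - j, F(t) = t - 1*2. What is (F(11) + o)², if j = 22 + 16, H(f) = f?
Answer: 1089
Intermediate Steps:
j = 38
F(t) = -2 + t (F(t) = t - 2 = -2 + t)
o = -42 (o = (-3 - 1) - 1*38 = -4 - 38 = -42)
(F(11) + o)² = ((-2 + 11) - 42)² = (9 - 42)² = (-33)² = 1089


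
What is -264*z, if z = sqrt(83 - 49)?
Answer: -264*sqrt(34) ≈ -1539.4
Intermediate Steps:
z = sqrt(34) ≈ 5.8309
-264*z = -264*sqrt(34)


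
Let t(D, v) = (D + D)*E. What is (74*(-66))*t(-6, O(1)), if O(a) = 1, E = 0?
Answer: 0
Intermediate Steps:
t(D, v) = 0 (t(D, v) = (D + D)*0 = (2*D)*0 = 0)
(74*(-66))*t(-6, O(1)) = (74*(-66))*0 = -4884*0 = 0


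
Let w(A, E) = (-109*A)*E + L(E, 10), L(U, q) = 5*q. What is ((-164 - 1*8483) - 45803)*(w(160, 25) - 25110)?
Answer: 25104717000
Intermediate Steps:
w(A, E) = 50 - 109*A*E (w(A, E) = (-109*A)*E + 5*10 = -109*A*E + 50 = 50 - 109*A*E)
((-164 - 1*8483) - 45803)*(w(160, 25) - 25110) = ((-164 - 1*8483) - 45803)*((50 - 109*160*25) - 25110) = ((-164 - 8483) - 45803)*((50 - 436000) - 25110) = (-8647 - 45803)*(-435950 - 25110) = -54450*(-461060) = 25104717000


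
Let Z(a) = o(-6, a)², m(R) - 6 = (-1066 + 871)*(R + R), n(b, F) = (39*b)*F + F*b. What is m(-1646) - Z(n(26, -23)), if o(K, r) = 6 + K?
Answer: 641946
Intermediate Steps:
n(b, F) = 40*F*b (n(b, F) = 39*F*b + F*b = 40*F*b)
m(R) = 6 - 390*R (m(R) = 6 + (-1066 + 871)*(R + R) = 6 - 390*R)
Z(a) = 0 (Z(a) = (6 - 6)² = 0² = 0)
m(-1646) - Z(n(26, -23)) = (6 - 390*(-1646)) - 1*0 = (6 + 641940) + 0 = 641946 + 0 = 641946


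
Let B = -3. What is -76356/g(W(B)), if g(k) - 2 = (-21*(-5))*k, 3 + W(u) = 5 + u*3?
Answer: 76356/733 ≈ 104.17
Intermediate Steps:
W(u) = 2 + 3*u (W(u) = -3 + (5 + u*3) = -3 + (5 + 3*u) = 2 + 3*u)
g(k) = 2 + 105*k (g(k) = 2 + (-21*(-5))*k = 2 + 105*k)
-76356/g(W(B)) = -76356/(2 + 105*(2 + 3*(-3))) = -76356/(2 + 105*(2 - 9)) = -76356/(2 + 105*(-7)) = -76356/(2 - 735) = -76356/(-733) = -76356*(-1/733) = 76356/733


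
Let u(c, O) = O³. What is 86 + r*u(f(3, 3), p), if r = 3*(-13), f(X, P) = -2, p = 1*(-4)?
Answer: 2582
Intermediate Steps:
p = -4
r = -39
86 + r*u(f(3, 3), p) = 86 - 39*(-4)³ = 86 - 39*(-64) = 86 + 2496 = 2582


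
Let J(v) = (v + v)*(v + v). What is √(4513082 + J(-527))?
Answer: √5623998 ≈ 2371.5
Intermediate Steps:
J(v) = 4*v² (J(v) = (2*v)*(2*v) = 4*v²)
√(4513082 + J(-527)) = √(4513082 + 4*(-527)²) = √(4513082 + 4*277729) = √(4513082 + 1110916) = √5623998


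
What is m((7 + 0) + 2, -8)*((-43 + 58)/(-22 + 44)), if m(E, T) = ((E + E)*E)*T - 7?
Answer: -19545/22 ≈ -888.41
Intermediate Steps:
m(E, T) = -7 + 2*T*E**2 (m(E, T) = ((2*E)*E)*T - 7 = (2*E**2)*T - 7 = 2*T*E**2 - 7 = -7 + 2*T*E**2)
m((7 + 0) + 2, -8)*((-43 + 58)/(-22 + 44)) = (-7 + 2*(-8)*((7 + 0) + 2)**2)*((-43 + 58)/(-22 + 44)) = (-7 + 2*(-8)*(7 + 2)**2)*(15/22) = (-7 + 2*(-8)*9**2)*(15*(1/22)) = (-7 + 2*(-8)*81)*(15/22) = (-7 - 1296)*(15/22) = -1303*15/22 = -19545/22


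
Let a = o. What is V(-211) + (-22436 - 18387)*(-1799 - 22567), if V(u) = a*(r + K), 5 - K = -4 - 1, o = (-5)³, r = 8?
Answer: 994690968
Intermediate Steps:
o = -125
a = -125
K = 10 (K = 5 - (-4 - 1) = 5 - 1*(-5) = 5 + 5 = 10)
V(u) = -2250 (V(u) = -125*(8 + 10) = -125*18 = -2250)
V(-211) + (-22436 - 18387)*(-1799 - 22567) = -2250 + (-22436 - 18387)*(-1799 - 22567) = -2250 - 40823*(-24366) = -2250 + 994693218 = 994690968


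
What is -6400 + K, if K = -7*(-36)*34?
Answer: 2168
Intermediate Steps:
K = 8568 (K = 252*34 = 8568)
-6400 + K = -6400 + 8568 = 2168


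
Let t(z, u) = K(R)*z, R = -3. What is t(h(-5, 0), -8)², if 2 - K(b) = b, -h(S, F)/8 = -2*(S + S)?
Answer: 640000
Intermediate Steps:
h(S, F) = 32*S (h(S, F) = -(-16)*(S + S) = -(-16)*2*S = -(-32)*S = 32*S)
K(b) = 2 - b
t(z, u) = 5*z (t(z, u) = (2 - 1*(-3))*z = (2 + 3)*z = 5*z)
t(h(-5, 0), -8)² = (5*(32*(-5)))² = (5*(-160))² = (-800)² = 640000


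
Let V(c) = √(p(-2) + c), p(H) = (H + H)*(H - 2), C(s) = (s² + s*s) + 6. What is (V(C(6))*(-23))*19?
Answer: -437*√94 ≈ -4236.9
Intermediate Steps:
C(s) = 6 + 2*s² (C(s) = (s² + s²) + 6 = 2*s² + 6 = 6 + 2*s²)
p(H) = 2*H*(-2 + H) (p(H) = (2*H)*(-2 + H) = 2*H*(-2 + H))
V(c) = √(16 + c) (V(c) = √(2*(-2)*(-2 - 2) + c) = √(2*(-2)*(-4) + c) = √(16 + c))
(V(C(6))*(-23))*19 = (√(16 + (6 + 2*6²))*(-23))*19 = (√(16 + (6 + 2*36))*(-23))*19 = (√(16 + (6 + 72))*(-23))*19 = (√(16 + 78)*(-23))*19 = (√94*(-23))*19 = -23*√94*19 = -437*√94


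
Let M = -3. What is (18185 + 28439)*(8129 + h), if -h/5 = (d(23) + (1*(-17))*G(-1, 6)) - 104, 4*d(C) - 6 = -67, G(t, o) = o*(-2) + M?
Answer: 347360456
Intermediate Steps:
G(t, o) = -3 - 2*o (G(t, o) = o*(-2) - 3 = -2*o - 3 = -3 - 2*o)
d(C) = -61/4 (d(C) = 3/2 + (¼)*(-67) = 3/2 - 67/4 = -61/4)
h = -2715/4 (h = -5*((-61/4 + (1*(-17))*(-3 - 2*6)) - 104) = -5*((-61/4 - 17*(-3 - 12)) - 104) = -5*((-61/4 - 17*(-15)) - 104) = -5*((-61/4 + 255) - 104) = -5*(959/4 - 104) = -5*543/4 = -2715/4 ≈ -678.75)
(18185 + 28439)*(8129 + h) = (18185 + 28439)*(8129 - 2715/4) = 46624*(29801/4) = 347360456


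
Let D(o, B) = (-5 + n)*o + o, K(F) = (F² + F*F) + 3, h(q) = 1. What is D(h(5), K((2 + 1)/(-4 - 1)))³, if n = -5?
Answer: -729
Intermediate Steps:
K(F) = 3 + 2*F² (K(F) = (F² + F²) + 3 = 2*F² + 3 = 3 + 2*F²)
D(o, B) = -9*o (D(o, B) = (-5 - 5)*o + o = -10*o + o = -9*o)
D(h(5), K((2 + 1)/(-4 - 1)))³ = (-9*1)³ = (-9)³ = -729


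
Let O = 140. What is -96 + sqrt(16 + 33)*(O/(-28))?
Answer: -131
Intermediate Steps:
-96 + sqrt(16 + 33)*(O/(-28)) = -96 + sqrt(16 + 33)*(140/(-28)) = -96 + sqrt(49)*(140*(-1/28)) = -96 + 7*(-5) = -96 - 35 = -131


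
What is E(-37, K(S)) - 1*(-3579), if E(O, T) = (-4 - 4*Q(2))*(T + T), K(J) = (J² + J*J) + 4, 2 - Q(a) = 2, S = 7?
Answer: 2763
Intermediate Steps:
Q(a) = 0 (Q(a) = 2 - 1*2 = 2 - 2 = 0)
K(J) = 4 + 2*J² (K(J) = (J² + J²) + 4 = 2*J² + 4 = 4 + 2*J²)
E(O, T) = -8*T (E(O, T) = (-4 - 4*0)*(T + T) = (-4 + 0)*(2*T) = -8*T)
E(-37, K(S)) - 1*(-3579) = -8*(4 + 2*7²) - 1*(-3579) = -8*(4 + 2*49) + 3579 = -8*(4 + 98) + 3579 = -8*102 + 3579 = -816 + 3579 = 2763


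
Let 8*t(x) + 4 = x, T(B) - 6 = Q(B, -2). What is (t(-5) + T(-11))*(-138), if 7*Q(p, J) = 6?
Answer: -22149/28 ≈ -791.04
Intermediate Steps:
Q(p, J) = 6/7 (Q(p, J) = (⅐)*6 = 6/7)
T(B) = 48/7 (T(B) = 6 + 6/7 = 48/7)
t(x) = -½ + x/8
(t(-5) + T(-11))*(-138) = ((-½ + (⅛)*(-5)) + 48/7)*(-138) = ((-½ - 5/8) + 48/7)*(-138) = (-9/8 + 48/7)*(-138) = (321/56)*(-138) = -22149/28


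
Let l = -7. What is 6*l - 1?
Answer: -43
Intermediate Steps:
6*l - 1 = 6*(-7) - 1 = -42 - 1 = -43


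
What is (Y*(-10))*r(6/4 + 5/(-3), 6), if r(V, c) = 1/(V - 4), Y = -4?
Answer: -48/5 ≈ -9.6000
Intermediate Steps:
r(V, c) = 1/(-4 + V)
(Y*(-10))*r(6/4 + 5/(-3), 6) = (-4*(-10))/(-4 + (6/4 + 5/(-3))) = 40/(-4 + (6*(¼) + 5*(-⅓))) = 40/(-4 + (3/2 - 5/3)) = 40/(-4 - ⅙) = 40/(-25/6) = 40*(-6/25) = -48/5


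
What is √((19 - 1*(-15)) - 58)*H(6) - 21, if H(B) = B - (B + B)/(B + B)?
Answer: -21 + 10*I*√6 ≈ -21.0 + 24.495*I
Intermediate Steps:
H(B) = -1 + B (H(B) = B - 2*B/(2*B) = B - 2*B*1/(2*B) = B - 1*1 = B - 1 = -1 + B)
√((19 - 1*(-15)) - 58)*H(6) - 21 = √((19 - 1*(-15)) - 58)*(-1 + 6) - 21 = √((19 + 15) - 58)*5 - 21 = √(34 - 58)*5 - 21 = √(-24)*5 - 21 = (2*I*√6)*5 - 21 = 10*I*√6 - 21 = -21 + 10*I*√6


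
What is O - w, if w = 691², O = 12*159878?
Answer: 1441055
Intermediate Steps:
O = 1918536
w = 477481
O - w = 1918536 - 1*477481 = 1918536 - 477481 = 1441055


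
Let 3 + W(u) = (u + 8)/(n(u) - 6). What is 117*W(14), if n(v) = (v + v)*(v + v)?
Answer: -135252/389 ≈ -347.69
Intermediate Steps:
n(v) = 4*v² (n(v) = (2*v)*(2*v) = 4*v²)
W(u) = -3 + (8 + u)/(-6 + 4*u²) (W(u) = -3 + (u + 8)/(4*u² - 6) = -3 + (8 + u)/(-6 + 4*u²))
117*W(14) = 117*((26 + 14 - 12*14²)/(2*(-3 + 2*14²))) = 117*((26 + 14 - 12*196)/(2*(-3 + 2*196))) = 117*((26 + 14 - 2352)/(2*(-3 + 392))) = 117*((½)*(-2312)/389) = 117*((½)*(1/389)*(-2312)) = 117*(-1156/389) = -135252/389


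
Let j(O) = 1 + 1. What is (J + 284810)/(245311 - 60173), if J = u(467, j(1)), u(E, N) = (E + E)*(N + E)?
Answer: 361428/92569 ≈ 3.9044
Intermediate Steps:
j(O) = 2
u(E, N) = 2*E*(E + N) (u(E, N) = (2*E)*(E + N) = 2*E*(E + N))
J = 438046 (J = 2*467*(467 + 2) = 2*467*469 = 438046)
(J + 284810)/(245311 - 60173) = (438046 + 284810)/(245311 - 60173) = 722856/185138 = 722856*(1/185138) = 361428/92569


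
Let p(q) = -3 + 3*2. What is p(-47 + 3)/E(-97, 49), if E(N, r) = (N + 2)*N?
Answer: 3/9215 ≈ 0.00032556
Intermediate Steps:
p(q) = 3 (p(q) = -3 + 6 = 3)
E(N, r) = N*(2 + N) (E(N, r) = (2 + N)*N = N*(2 + N))
p(-47 + 3)/E(-97, 49) = 3/((-97*(2 - 97))) = 3/((-97*(-95))) = 3/9215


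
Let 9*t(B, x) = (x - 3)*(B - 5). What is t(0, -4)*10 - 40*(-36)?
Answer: 13310/9 ≈ 1478.9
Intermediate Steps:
t(B, x) = (-5 + B)*(-3 + x)/9 (t(B, x) = ((x - 3)*(B - 5))/9 = ((-3 + x)*(-5 + B))/9 = ((-5 + B)*(-3 + x))/9 = (-5 + B)*(-3 + x)/9)
t(0, -4)*10 - 40*(-36) = (5/3 - 5/9*(-4) - ⅓*0 + (⅑)*0*(-4))*10 - 40*(-36) = (5/3 + 20/9 + 0 + 0)*10 + 1440 = (35/9)*10 + 1440 = 350/9 + 1440 = 13310/9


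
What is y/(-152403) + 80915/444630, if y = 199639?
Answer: -1698528885/1505843242 ≈ -1.1280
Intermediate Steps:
y/(-152403) + 80915/444630 = 199639/(-152403) + 80915/444630 = 199639*(-1/152403) + 80915*(1/444630) = -199639/152403 + 16183/88926 = -1698528885/1505843242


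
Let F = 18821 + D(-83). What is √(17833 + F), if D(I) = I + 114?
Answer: √36685 ≈ 191.53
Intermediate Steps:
D(I) = 114 + I
F = 18852 (F = 18821 + (114 - 83) = 18821 + 31 = 18852)
√(17833 + F) = √(17833 + 18852) = √36685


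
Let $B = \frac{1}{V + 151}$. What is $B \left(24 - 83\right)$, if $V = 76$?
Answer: $- \frac{59}{227} \approx -0.25991$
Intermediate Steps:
$B = \frac{1}{227}$ ($B = \frac{1}{76 + 151} = \frac{1}{227} \approx 0.0044053$)
$B \left(24 - 83\right) = \frac{24 - 83}{227} = \frac{1}{227} \left(-59\right) = - \frac{59}{227}$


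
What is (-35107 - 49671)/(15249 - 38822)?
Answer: 84778/23573 ≈ 3.5964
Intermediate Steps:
(-35107 - 49671)/(15249 - 38822) = -84778/(-23573) = -84778*(-1/23573) = 84778/23573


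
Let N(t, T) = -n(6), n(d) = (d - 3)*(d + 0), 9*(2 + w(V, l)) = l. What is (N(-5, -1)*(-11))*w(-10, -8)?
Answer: -572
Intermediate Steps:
w(V, l) = -2 + l/9
n(d) = d*(-3 + d) (n(d) = (-3 + d)*d = d*(-3 + d))
N(t, T) = -18 (N(t, T) = -6*(-3 + 6) = -6*3 = -1*18 = -18)
(N(-5, -1)*(-11))*w(-10, -8) = (-18*(-11))*(-2 + (⅑)*(-8)) = 198*(-2 - 8/9) = 198*(-26/9) = -572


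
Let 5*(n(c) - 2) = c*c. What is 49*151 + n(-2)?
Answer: 37009/5 ≈ 7401.8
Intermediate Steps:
n(c) = 2 + c²/5 (n(c) = 2 + (c*c)/5 = 2 + c²/5)
49*151 + n(-2) = 49*151 + (2 + (⅕)*(-2)²) = 7399 + (2 + (⅕)*4) = 7399 + (2 + ⅘) = 7399 + 14/5 = 37009/5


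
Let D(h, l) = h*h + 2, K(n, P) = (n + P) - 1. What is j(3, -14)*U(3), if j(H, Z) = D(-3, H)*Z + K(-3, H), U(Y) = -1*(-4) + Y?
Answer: -1085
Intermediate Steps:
K(n, P) = -1 + P + n (K(n, P) = (P + n) - 1 = -1 + P + n)
D(h, l) = 2 + h² (D(h, l) = h² + 2 = 2 + h²)
U(Y) = 4 + Y
j(H, Z) = -4 + H + 11*Z (j(H, Z) = (2 + (-3)²)*Z + (-1 + H - 3) = (2 + 9)*Z + (-4 + H) = 11*Z + (-4 + H) = -4 + H + 11*Z)
j(3, -14)*U(3) = (-4 + 3 + 11*(-14))*(4 + 3) = (-4 + 3 - 154)*7 = -155*7 = -1085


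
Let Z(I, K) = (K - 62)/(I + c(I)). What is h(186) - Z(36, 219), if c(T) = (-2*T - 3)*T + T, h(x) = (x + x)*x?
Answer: 181836733/2628 ≈ 69192.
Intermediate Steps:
h(x) = 2*x² (h(x) = (2*x)*x = 2*x²)
c(T) = T + T*(-3 - 2*T) (c(T) = (-3 - 2*T)*T + T = T*(-3 - 2*T) + T = T + T*(-3 - 2*T))
Z(I, K) = (-62 + K)/(I - 2*I*(1 + I)) (Z(I, K) = (K - 62)/(I - 2*I*(1 + I)) = (-62 + K)/(I - 2*I*(1 + I)))
h(186) - Z(36, 219) = 2*186² - (62 - 1*219)/(36*(1 + 2*36)) = 2*34596 - (62 - 219)/(36*(1 + 72)) = 69192 - (-157)/(36*73) = 69192 - 1*(-157/2628) = 69192 + 157/2628 = 181836733/2628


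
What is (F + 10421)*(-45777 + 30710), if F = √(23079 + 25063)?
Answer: -157013207 - 15067*√48142 ≈ -1.6032e+8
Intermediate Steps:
F = √48142 ≈ 219.41
(F + 10421)*(-45777 + 30710) = (√48142 + 10421)*(-45777 + 30710) = (10421 + √48142)*(-15067) = -157013207 - 15067*√48142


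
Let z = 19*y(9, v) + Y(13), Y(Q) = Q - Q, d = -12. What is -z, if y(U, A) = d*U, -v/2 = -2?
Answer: 2052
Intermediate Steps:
v = 4 (v = -2*(-2) = 4)
y(U, A) = -12*U
Y(Q) = 0
z = -2052 (z = 19*(-12*9) + 0 = 19*(-108) + 0 = -2052 + 0 = -2052)
-z = -1*(-2052) = 2052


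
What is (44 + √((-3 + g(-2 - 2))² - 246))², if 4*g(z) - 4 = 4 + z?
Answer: 1694 + 968*I*√2 ≈ 1694.0 + 1369.0*I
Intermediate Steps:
g(z) = 2 + z/4 (g(z) = 1 + (4 + z)/4 = 1 + (1 + z/4) = 2 + z/4)
(44 + √((-3 + g(-2 - 2))² - 246))² = (44 + √((-3 + (2 + (-2 - 2)/4))² - 246))² = (44 + √((-3 + (2 + (¼)*(-4)))² - 246))² = (44 + √((-3 + (2 - 1))² - 246))² = (44 + √((-3 + 1)² - 246))² = (44 + √((-2)² - 246))² = (44 + √(4 - 246))² = (44 + √(-242))² = (44 + 11*I*√2)²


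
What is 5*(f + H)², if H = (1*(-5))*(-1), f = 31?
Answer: 6480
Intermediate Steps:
H = 5 (H = -5*(-1) = 5)
5*(f + H)² = 5*(31 + 5)² = 5*36² = 5*1296 = 6480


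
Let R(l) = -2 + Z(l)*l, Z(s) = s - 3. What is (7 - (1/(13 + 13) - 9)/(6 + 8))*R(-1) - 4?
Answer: 2053/182 ≈ 11.280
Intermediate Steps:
Z(s) = -3 + s
R(l) = -2 + l*(-3 + l) (R(l) = -2 + (-3 + l)*l = -2 + l*(-3 + l))
(7 - (1/(13 + 13) - 9)/(6 + 8))*R(-1) - 4 = (7 - (1/(13 + 13) - 9)/(6 + 8))*(-2 - (-3 - 1)) - 4 = (7 - (1/26 - 9)/14)*(-2 - 1*(-4)) - 4 = (7 - (1/26 - 9)/14)*(-2 + 4) - 4 = (7 - (-233)/(26*14))*2 - 4 = (7 - 1*(-233/364))*2 - 4 = (7 + 233/364)*2 - 4 = (2781/364)*2 - 4 = 2781/182 - 4 = 2053/182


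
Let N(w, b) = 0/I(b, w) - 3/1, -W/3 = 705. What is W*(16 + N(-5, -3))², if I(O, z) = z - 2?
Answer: -357435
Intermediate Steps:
I(O, z) = -2 + z
W = -2115 (W = -3*705 = -2115)
N(w, b) = -3 (N(w, b) = 0/(-2 + w) - 3/1 = 0 - 3*1 = 0 - 3 = -3)
W*(16 + N(-5, -3))² = -2115*(16 - 3)² = -2115*13² = -2115*169 = -357435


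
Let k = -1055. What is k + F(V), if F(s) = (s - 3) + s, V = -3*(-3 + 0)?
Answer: -1040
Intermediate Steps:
V = 9 (V = -3*(-3) = 9)
F(s) = -3 + 2*s (F(s) = (-3 + s) + s = -3 + 2*s)
k + F(V) = -1055 + (-3 + 2*9) = -1055 + (-3 + 18) = -1055 + 15 = -1040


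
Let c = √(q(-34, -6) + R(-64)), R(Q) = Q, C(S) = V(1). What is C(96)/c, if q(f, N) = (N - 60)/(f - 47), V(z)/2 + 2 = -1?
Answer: 9*I*√5118/853 ≈ 0.75482*I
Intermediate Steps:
V(z) = -6 (V(z) = -4 + 2*(-1) = -4 - 2 = -6)
q(f, N) = (-60 + N)/(-47 + f)
C(S) = -6
c = I*√5118/9 (c = √((-60 - 6)/(-47 - 34) - 64) = √(-66/(-81) - 64) = √(-1/81*(-66) - 64) = √(22/27 - 64) = √(-1706/27) = I*√5118/9 ≈ 7.9489*I)
C(96)/c = -6*(-3*I*√5118/1706) = -(-9)*I*√5118/853 = 9*I*√5118/853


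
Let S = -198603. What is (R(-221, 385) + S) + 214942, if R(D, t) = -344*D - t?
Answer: 91978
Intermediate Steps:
R(D, t) = -t - 344*D
(R(-221, 385) + S) + 214942 = ((-1*385 - 344*(-221)) - 198603) + 214942 = ((-385 + 76024) - 198603) + 214942 = (75639 - 198603) + 214942 = -122964 + 214942 = 91978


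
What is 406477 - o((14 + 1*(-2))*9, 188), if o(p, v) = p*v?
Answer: 386173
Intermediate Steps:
406477 - o((14 + 1*(-2))*9, 188) = 406477 - (14 + 1*(-2))*9*188 = 406477 - (14 - 2)*9*188 = 406477 - 12*9*188 = 406477 - 108*188 = 406477 - 1*20304 = 406477 - 20304 = 386173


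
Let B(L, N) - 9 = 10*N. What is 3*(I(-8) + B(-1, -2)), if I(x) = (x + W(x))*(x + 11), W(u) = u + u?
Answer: -249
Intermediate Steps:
B(L, N) = 9 + 10*N
W(u) = 2*u
I(x) = 3*x*(11 + x) (I(x) = (x + 2*x)*(x + 11) = (3*x)*(11 + x) = 3*x*(11 + x))
3*(I(-8) + B(-1, -2)) = 3*(3*(-8)*(11 - 8) + (9 + 10*(-2))) = 3*(3*(-8)*3 + (9 - 20)) = 3*(-72 - 11) = 3*(-83) = -249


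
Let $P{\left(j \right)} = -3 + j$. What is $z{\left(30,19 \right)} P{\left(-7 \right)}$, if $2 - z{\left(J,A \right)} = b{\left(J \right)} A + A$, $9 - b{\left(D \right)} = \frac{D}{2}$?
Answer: $-970$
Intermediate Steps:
$b{\left(D \right)} = 9 - \frac{D}{2}$
$z{\left(J,A \right)} = 2 - A - A \left(9 - \frac{J}{2}\right)$ ($z{\left(J,A \right)} = 2 - \left(\left(9 - \frac{J}{2}\right) A + A\right) = 2 - \left(A \left(9 - \frac{J}{2}\right) + A\right) = 2 - \left(A + A \left(9 - \frac{J}{2}\right)\right) = 2 - A - A \left(9 - \frac{J}{2}\right)$)
$z{\left(30,19 \right)} P{\left(-7 \right)} = \left(2 - 190 + \frac{1}{2} \cdot 19 \cdot 30\right) \left(-3 - 7\right) = \left(2 - 190 + 285\right) \left(-10\right) = 97 \left(-10\right) = -970$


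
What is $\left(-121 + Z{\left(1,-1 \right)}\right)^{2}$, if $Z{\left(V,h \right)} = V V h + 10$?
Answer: $12544$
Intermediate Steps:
$Z{\left(V,h \right)} = 10 + h V^{2}$ ($Z{\left(V,h \right)} = V^{2} h + 10 = h V^{2} + 10 = 10 + h V^{2}$)
$\left(-121 + Z{\left(1,-1 \right)}\right)^{2} = \left(-121 + \left(10 - 1^{2}\right)\right)^{2} = \left(-121 + \left(10 - 1\right)\right)^{2} = \left(-121 + 9\right)^{2} = \left(-112\right)^{2} = 12544$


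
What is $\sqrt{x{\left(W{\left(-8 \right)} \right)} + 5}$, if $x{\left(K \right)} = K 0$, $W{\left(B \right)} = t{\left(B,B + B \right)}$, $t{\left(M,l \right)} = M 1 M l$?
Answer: $\sqrt{5} \approx 2.2361$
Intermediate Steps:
$t{\left(M,l \right)} = l M^{2}$ ($t{\left(M,l \right)} = M M l = M^{2} l = l M^{2}$)
$W{\left(B \right)} = 2 B^{3}$ ($W{\left(B \right)} = \left(B + B\right) B^{2} = 2 B B^{2} = 2 B^{3}$)
$x{\left(K \right)} = 0$
$\sqrt{x{\left(W{\left(-8 \right)} \right)} + 5} = \sqrt{0 + 5} = \sqrt{5}$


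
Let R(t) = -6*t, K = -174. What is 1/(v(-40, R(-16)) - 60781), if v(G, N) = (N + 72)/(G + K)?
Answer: -107/6503651 ≈ -1.6452e-5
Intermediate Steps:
v(G, N) = (72 + N)/(-174 + G) (v(G, N) = (N + 72)/(G - 174) = (72 + N)/(-174 + G))
1/(v(-40, R(-16)) - 60781) = 1/((72 - 6*(-16))/(-174 - 40) - 60781) = 1/((72 + 96)/(-214) - 60781) = 1/(-1/214*168 - 60781) = 1/(-84/107 - 60781) = 1/(-6503651/107) = -107/6503651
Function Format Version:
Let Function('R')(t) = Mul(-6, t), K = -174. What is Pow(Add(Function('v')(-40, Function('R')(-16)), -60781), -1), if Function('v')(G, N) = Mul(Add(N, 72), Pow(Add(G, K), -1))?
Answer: Rational(-107, 6503651) ≈ -1.6452e-5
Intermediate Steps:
Function('v')(G, N) = Mul(Pow(Add(-174, G), -1), Add(72, N)) (Function('v')(G, N) = Mul(Add(N, 72), Pow(Add(G, -174), -1)) = Mul(Add(72, N), Pow(Add(-174, G), -1)) = Mul(Pow(Add(-174, G), -1), Add(72, N)))
Pow(Add(Function('v')(-40, Function('R')(-16)), -60781), -1) = Pow(Add(Mul(Pow(Add(-174, -40), -1), Add(72, Mul(-6, -16))), -60781), -1) = Pow(Add(Mul(Pow(-214, -1), Add(72, 96)), -60781), -1) = Pow(Add(Mul(Rational(-1, 214), 168), -60781), -1) = Pow(Add(Rational(-84, 107), -60781), -1) = Pow(Rational(-6503651, 107), -1) = Rational(-107, 6503651)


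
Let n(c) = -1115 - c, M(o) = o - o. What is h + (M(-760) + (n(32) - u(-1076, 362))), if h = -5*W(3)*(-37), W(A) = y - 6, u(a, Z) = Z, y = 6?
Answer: -1509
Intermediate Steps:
M(o) = 0
W(A) = 0 (W(A) = 6 - 6 = 0)
h = 0 (h = -5*0*(-37) = 0*(-37) = 0)
h + (M(-760) + (n(32) - u(-1076, 362))) = 0 + (0 + ((-1115 - 1*32) - 1*362)) = 0 + (0 + ((-1115 - 32) - 362)) = 0 + (0 + (-1147 - 362)) = 0 + (0 - 1509) = 0 - 1509 = -1509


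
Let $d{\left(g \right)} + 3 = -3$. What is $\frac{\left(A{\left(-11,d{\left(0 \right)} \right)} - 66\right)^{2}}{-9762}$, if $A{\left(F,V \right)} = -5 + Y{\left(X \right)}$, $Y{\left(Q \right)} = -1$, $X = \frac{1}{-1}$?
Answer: $- \frac{864}{1627} \approx -0.53104$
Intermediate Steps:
$X = -1$
$d{\left(g \right)} = -6$ ($d{\left(g \right)} = -3 - 3 = -6$)
$A{\left(F,V \right)} = -6$ ($A{\left(F,V \right)} = -5 - 1 = -6$)
$\frac{\left(A{\left(-11,d{\left(0 \right)} \right)} - 66\right)^{2}}{-9762} = \frac{\left(-6 - 66\right)^{2}}{-9762} = \left(-72\right)^{2} \left(- \frac{1}{9762}\right) = 5184 \left(- \frac{1}{9762}\right) = - \frac{864}{1627}$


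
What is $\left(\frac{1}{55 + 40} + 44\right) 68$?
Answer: $\frac{284308}{95} \approx 2992.7$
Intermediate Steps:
$\left(\frac{1}{55 + 40} + 44\right) 68 = \left(\frac{1}{95} + 44\right) 68 = \frac{4181}{95} \cdot 68 = \frac{284308}{95}$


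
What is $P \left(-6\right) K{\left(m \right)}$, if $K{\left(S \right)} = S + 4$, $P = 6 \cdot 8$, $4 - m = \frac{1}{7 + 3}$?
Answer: $- \frac{11376}{5} \approx -2275.2$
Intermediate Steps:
$m = \frac{39}{10}$ ($m = 4 - \frac{1}{7 + 3} = 4 - \frac{1}{10} = \frac{39}{10} \approx 3.9$)
$P = 48$
$K{\left(S \right)} = 4 + S$
$P \left(-6\right) K{\left(m \right)} = 48 \left(-6\right) \left(4 + \frac{39}{10}\right) = \left(-288\right) \frac{79}{10} = - \frac{11376}{5}$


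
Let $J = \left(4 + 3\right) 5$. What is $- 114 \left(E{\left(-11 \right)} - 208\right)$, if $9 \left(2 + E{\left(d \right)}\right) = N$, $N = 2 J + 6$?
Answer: $\frac{68932}{3} \approx 22977.0$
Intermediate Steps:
$J = 35$ ($J = 7 \cdot 5 = 35$)
$N = 76$ ($N = 2 \cdot 35 + 6 = 70 + 6 = 76$)
$E{\left(d \right)} = \frac{58}{9}$ ($E{\left(d \right)} = -2 + \frac{1}{9} \cdot 76 = -2 + \frac{76}{9} = \frac{58}{9}$)
$- 114 \left(E{\left(-11 \right)} - 208\right) = - 114 \left(\frac{58}{9} - 208\right) = \left(-114\right) \left(- \frac{1814}{9}\right) = \frac{68932}{3}$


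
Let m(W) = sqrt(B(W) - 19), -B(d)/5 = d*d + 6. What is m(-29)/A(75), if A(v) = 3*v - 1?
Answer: I*sqrt(4254)/224 ≈ 0.29117*I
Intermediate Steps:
B(d) = -30 - 5*d**2 (B(d) = -5*(d*d + 6) = -5*(d**2 + 6) = -5*(6 + d**2) = -30 - 5*d**2)
m(W) = sqrt(-49 - 5*W**2) (m(W) = sqrt((-30 - 5*W**2) - 19) = sqrt(-49 - 5*W**2))
A(v) = -1 + 3*v
m(-29)/A(75) = sqrt(-49 - 5*(-29)**2)/(-1 + 3*75) = sqrt(-49 - 5*841)/(-1 + 225) = sqrt(-49 - 4205)/224 = sqrt(-4254)*(1/224) = (I*sqrt(4254))*(1/224) = I*sqrt(4254)/224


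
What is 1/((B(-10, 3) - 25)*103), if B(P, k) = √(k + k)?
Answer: -25/63757 - √6/63757 ≈ -0.00043053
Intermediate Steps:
B(P, k) = √2*√k (B(P, k) = √(2*k) = √2*√k)
1/((B(-10, 3) - 25)*103) = 1/((√2*√3 - 25)*103) = 1/((√6 - 25)*103) = 1/((-25 + √6)*103) = 1/(-2575 + 103*√6)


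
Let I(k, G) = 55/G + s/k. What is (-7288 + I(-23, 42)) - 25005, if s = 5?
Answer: -31193983/966 ≈ -32292.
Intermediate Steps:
I(k, G) = 5/k + 55/G (I(k, G) = 55/G + 5/k = 5/k + 55/G)
(-7288 + I(-23, 42)) - 25005 = (-7288 + (5/(-23) + 55/42)) - 25005 = (-7288 + (5*(-1/23) + 55*(1/42))) - 25005 = (-7288 + (-5/23 + 55/42)) - 25005 = (-7288 + 1055/966) - 25005 = -7039153/966 - 25005 = -31193983/966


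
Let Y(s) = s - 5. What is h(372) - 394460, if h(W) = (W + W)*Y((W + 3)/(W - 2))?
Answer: -14704760/37 ≈ -3.9743e+5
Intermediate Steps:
Y(s) = -5 + s
h(W) = 2*W*(-5 + (3 + W)/(-2 + W)) (h(W) = (W + W)*(-5 + (W + 3)/(W - 2)) = (2*W)*(-5 + (3 + W)/(-2 + W)) = 2*W*(-5 + (3 + W)/(-2 + W)))
h(372) - 394460 = 2*372*(13 - 4*372)/(-2 + 372) - 394460 = 2*372*(13 - 1488)/370 - 394460 = 2*372*(1/370)*(-1475) - 394460 = -109740/37 - 394460 = -14704760/37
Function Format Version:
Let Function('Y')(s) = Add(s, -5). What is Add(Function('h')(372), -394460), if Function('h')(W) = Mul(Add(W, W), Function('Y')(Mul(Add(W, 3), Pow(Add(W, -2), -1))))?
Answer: Rational(-14704760, 37) ≈ -3.9743e+5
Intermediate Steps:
Function('Y')(s) = Add(-5, s)
Function('h')(W) = Mul(2, W, Add(-5, Mul(Pow(Add(-2, W), -1), Add(3, W)))) (Function('h')(W) = Mul(Add(W, W), Add(-5, Mul(Add(W, 3), Pow(Add(W, -2), -1)))) = Mul(Mul(2, W), Add(-5, Mul(Add(3, W), Pow(Add(-2, W), -1)))) = Mul(Mul(2, W), Add(-5, Mul(Pow(Add(-2, W), -1), Add(3, W)))) = Mul(2, W, Add(-5, Mul(Pow(Add(-2, W), -1), Add(3, W)))))
Add(Function('h')(372), -394460) = Add(Mul(2, 372, Pow(Add(-2, 372), -1), Add(13, Mul(-4, 372))), -394460) = Add(Mul(2, 372, Pow(370, -1), Add(13, -1488)), -394460) = Add(Mul(2, 372, Rational(1, 370), -1475), -394460) = Add(Rational(-109740, 37), -394460) = Rational(-14704760, 37)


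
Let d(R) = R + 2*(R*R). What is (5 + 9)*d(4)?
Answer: 504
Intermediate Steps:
d(R) = R + 2*R²
(5 + 9)*d(4) = (5 + 9)*(4*(1 + 2*4)) = 14*(4*(1 + 8)) = 14*(4*9) = 14*36 = 504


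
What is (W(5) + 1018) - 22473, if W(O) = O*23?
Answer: -21340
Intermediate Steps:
W(O) = 23*O
(W(5) + 1018) - 22473 = (23*5 + 1018) - 22473 = (115 + 1018) - 22473 = 1133 - 22473 = -21340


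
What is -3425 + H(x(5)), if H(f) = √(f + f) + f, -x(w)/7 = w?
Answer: -3460 + I*√70 ≈ -3460.0 + 8.3666*I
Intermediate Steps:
x(w) = -7*w
H(f) = f + √2*√f (H(f) = √(2*f) + f = √2*√f + f = f + √2*√f)
-3425 + H(x(5)) = -3425 + (-7*5 + √2*√(-7*5)) = -3425 + (-35 + √2*√(-35)) = -3425 + (-35 + √2*(I*√35)) = -3425 + (-35 + I*√70) = -3460 + I*√70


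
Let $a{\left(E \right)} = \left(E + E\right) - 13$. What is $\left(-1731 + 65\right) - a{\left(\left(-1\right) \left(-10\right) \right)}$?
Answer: $-1673$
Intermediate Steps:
$a{\left(E \right)} = -13 + 2 E$ ($a{\left(E \right)} = 2 E - 13 = -13 + 2 E$)
$\left(-1731 + 65\right) - a{\left(\left(-1\right) \left(-10\right) \right)} = \left(-1731 + 65\right) - \left(-13 + 2 \left(\left(-1\right) \left(-10\right)\right)\right) = -1666 - \left(-13 + 2 \cdot 10\right) = -1666 - \left(-13 + 20\right) = -1666 - 7 = -1673$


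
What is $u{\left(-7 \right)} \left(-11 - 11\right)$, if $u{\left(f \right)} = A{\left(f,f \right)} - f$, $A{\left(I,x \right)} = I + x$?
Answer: $154$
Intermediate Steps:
$u{\left(f \right)} = f$ ($u{\left(f \right)} = \left(f + f\right) - f = 2 f - f = f$)
$u{\left(-7 \right)} \left(-11 - 11\right) = - 7 \left(-11 - 11\right) = \left(-7\right) \left(-22\right) = 154$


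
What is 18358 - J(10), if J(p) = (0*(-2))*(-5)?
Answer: 18358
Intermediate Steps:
J(p) = 0 (J(p) = 0*(-5) = 0)
18358 - J(10) = 18358 - 1*0 = 18358 + 0 = 18358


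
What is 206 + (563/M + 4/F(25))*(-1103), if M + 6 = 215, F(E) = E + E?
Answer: -14909429/5225 ≈ -2853.5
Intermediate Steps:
F(E) = 2*E
M = 209 (M = -6 + 215 = 209)
206 + (563/M + 4/F(25))*(-1103) = 206 + (563/209 + 4/((2*25)))*(-1103) = 206 + (563*(1/209) + 4/50)*(-1103) = 206 + (563/209 + 4*(1/50))*(-1103) = 206 + (563/209 + 2/25)*(-1103) = 206 + (14493/5225)*(-1103) = 206 - 15985779/5225 = -14909429/5225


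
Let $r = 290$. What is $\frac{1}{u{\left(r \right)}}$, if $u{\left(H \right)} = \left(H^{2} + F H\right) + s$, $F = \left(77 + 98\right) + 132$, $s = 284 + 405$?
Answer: $\frac{1}{173819} \approx 5.7531 \cdot 10^{-6}$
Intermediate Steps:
$s = 689$
$F = 307$ ($F = 175 + 132 = 307$)
$u{\left(H \right)} = 689 + H^{2} + 307 H$ ($u{\left(H \right)} = \left(H^{2} + 307 H\right) + 689 = 689 + H^{2} + 307 H$)
$\frac{1}{u{\left(r \right)}} = \frac{1}{689 + 290^{2} + 307 \cdot 290} = \frac{1}{689 + 84100 + 89030} = \frac{1}{173819}$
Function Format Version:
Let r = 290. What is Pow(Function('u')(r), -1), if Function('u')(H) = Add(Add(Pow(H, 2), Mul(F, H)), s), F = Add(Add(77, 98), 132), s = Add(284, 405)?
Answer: Rational(1, 173819) ≈ 5.7531e-6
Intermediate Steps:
s = 689
F = 307 (F = Add(175, 132) = 307)
Function('u')(H) = Add(689, Pow(H, 2), Mul(307, H)) (Function('u')(H) = Add(Add(Pow(H, 2), Mul(307, H)), 689) = Add(689, Pow(H, 2), Mul(307, H)))
Pow(Function('u')(r), -1) = Pow(Add(689, Pow(290, 2), Mul(307, 290)), -1) = Pow(Add(689, 84100, 89030), -1) = Pow(173819, -1) = Rational(1, 173819)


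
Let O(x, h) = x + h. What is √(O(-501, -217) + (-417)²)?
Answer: √173171 ≈ 416.14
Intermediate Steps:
O(x, h) = h + x
√(O(-501, -217) + (-417)²) = √((-217 - 501) + (-417)²) = √(-718 + 173889) = √173171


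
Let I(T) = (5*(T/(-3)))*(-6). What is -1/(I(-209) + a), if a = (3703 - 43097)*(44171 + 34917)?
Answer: 1/3115594762 ≈ 3.2097e-10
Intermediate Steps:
I(T) = 10*T (I(T) = (5*(T*(-⅓)))*(-6) = (5*(-T/3))*(-6) = -5*T/3*(-6) = 10*T)
a = -3115592672 (a = -39394*79088 = -3115592672)
-1/(I(-209) + a) = -1/(10*(-209) - 3115592672) = -1/(-2090 - 3115592672) = -1/(-3115594762) = -1*(-1/3115594762) = 1/3115594762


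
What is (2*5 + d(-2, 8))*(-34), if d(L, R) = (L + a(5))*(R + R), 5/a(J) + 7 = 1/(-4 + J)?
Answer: 3604/3 ≈ 1201.3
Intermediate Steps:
a(J) = 5/(-7 + 1/(-4 + J))
d(L, R) = 2*R*(-5/6 + L) (d(L, R) = (L + 5*(4 - 1*5)/(-29 + 7*5))*(R + R) = (L + 5*(4 - 5)/(-29 + 35))*(2*R) = (L + 5*(-1)/6)*(2*R) = (L + 5*(1/6)*(-1))*(2*R) = (L - 5/6)*(2*R) = (-5/6 + L)*(2*R) = 2*R*(-5/6 + L))
(2*5 + d(-2, 8))*(-34) = (2*5 + (1/3)*8*(-5 + 6*(-2)))*(-34) = (10 + (1/3)*8*(-5 - 12))*(-34) = (10 + (1/3)*8*(-17))*(-34) = (10 - 136/3)*(-34) = -106/3*(-34) = 3604/3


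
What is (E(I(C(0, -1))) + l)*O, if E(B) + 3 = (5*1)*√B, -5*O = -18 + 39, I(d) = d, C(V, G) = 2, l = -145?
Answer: 3108/5 - 21*√2 ≈ 591.90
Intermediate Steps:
O = -21/5 (O = -(-18 + 39)/5 = -⅕*21 = -21/5 ≈ -4.2000)
E(B) = -3 + 5*√B (E(B) = -3 + (5*1)*√B = -3 + 5*√B)
(E(I(C(0, -1))) + l)*O = ((-3 + 5*√2) - 145)*(-21/5) = (-148 + 5*√2)*(-21/5) = 3108/5 - 21*√2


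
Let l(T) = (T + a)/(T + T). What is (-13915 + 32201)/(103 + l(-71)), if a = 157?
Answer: 649153/3635 ≈ 178.58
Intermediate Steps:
l(T) = (157 + T)/(2*T) (l(T) = (T + 157)/(T + T) = (157 + T)/((2*T)) = (157 + T)*(1/(2*T)) = (157 + T)/(2*T))
(-13915 + 32201)/(103 + l(-71)) = (-13915 + 32201)/(103 + (½)*(157 - 71)/(-71)) = 18286/(103 + (½)*(-1/71)*86) = 18286/(103 - 43/71) = 18286/(7270/71) = 18286*(71/7270) = 649153/3635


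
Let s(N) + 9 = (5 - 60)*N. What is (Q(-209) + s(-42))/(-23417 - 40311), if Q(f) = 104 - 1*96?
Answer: -2309/63728 ≈ -0.036232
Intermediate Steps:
Q(f) = 8 (Q(f) = 104 - 96 = 8)
s(N) = -9 - 55*N (s(N) = -9 + (5 - 60)*N = -9 - 55*N)
(Q(-209) + s(-42))/(-23417 - 40311) = (8 + (-9 - 55*(-42)))/(-23417 - 40311) = (8 + (-9 + 2310))/(-63728) = (8 + 2301)*(-1/63728) = 2309*(-1/63728) = -2309/63728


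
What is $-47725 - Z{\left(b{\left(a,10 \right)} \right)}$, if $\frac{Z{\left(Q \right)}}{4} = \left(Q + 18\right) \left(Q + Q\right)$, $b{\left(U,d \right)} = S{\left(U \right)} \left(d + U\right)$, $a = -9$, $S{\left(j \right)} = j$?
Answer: $-47077$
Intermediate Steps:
$b{\left(U,d \right)} = U \left(U + d\right)$ ($b{\left(U,d \right)} = U \left(d + U\right) = U \left(U + d\right)$)
$Z{\left(Q \right)} = 8 Q \left(18 + Q\right)$ ($Z{\left(Q \right)} = 4 \left(Q + 18\right) \left(Q + Q\right) = 4 \left(18 + Q\right) 2 Q = 4 \cdot 2 Q \left(18 + Q\right) = 8 Q \left(18 + Q\right)$)
$-47725 - Z{\left(b{\left(a,10 \right)} \right)} = -47725 - 8 \left(- 9 \left(-9 + 10\right)\right) \left(18 - 9 \left(-9 + 10\right)\right) = -47725 - 8 \left(\left(-9\right) 1\right) \left(18 - 9\right) = -47725 - 8 \left(-9\right) \left(18 - 9\right) = -47725 - 8 \left(-9\right) 9 = -47725 - -648 = -47725 + 648 = -47077$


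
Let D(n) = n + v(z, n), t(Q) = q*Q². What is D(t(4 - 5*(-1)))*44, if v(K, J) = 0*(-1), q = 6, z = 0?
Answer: 21384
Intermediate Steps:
v(K, J) = 0
t(Q) = 6*Q²
D(n) = n (D(n) = n + 0 = n)
D(t(4 - 5*(-1)))*44 = (6*(4 - 5*(-1))²)*44 = (6*(4 + 5)²)*44 = (6*9²)*44 = (6*81)*44 = 486*44 = 21384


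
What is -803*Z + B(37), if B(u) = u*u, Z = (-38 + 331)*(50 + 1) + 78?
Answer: -12060494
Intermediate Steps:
Z = 15021 (Z = 293*51 + 78 = 14943 + 78 = 15021)
B(u) = u**2
-803*Z + B(37) = -803*15021 + 37**2 = -12061863 + 1369 = -12060494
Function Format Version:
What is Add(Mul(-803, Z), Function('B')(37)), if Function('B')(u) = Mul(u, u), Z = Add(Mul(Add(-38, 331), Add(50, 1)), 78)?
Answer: -12060494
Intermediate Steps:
Z = 15021 (Z = Add(Mul(293, 51), 78) = Add(14943, 78) = 15021)
Function('B')(u) = Pow(u, 2)
Add(Mul(-803, Z), Function('B')(37)) = Add(Mul(-803, 15021), Pow(37, 2)) = Add(-12061863, 1369) = -12060494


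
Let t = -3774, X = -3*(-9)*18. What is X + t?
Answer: -3288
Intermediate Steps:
X = 486 (X = 27*18 = 486)
X + t = 486 - 3774 = -3288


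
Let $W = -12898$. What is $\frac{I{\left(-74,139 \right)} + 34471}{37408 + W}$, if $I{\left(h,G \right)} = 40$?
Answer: $\frac{34511}{24510} \approx 1.408$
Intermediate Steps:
$\frac{I{\left(-74,139 \right)} + 34471}{37408 + W} = \frac{40 + 34471}{37408 - 12898} = \frac{34511}{24510}$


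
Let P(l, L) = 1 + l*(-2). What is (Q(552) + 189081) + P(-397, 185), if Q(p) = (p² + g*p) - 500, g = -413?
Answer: 266104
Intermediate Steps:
P(l, L) = 1 - 2*l
Q(p) = -500 + p² - 413*p (Q(p) = (p² - 413*p) - 500 = -500 + p² - 413*p)
(Q(552) + 189081) + P(-397, 185) = ((-500 + 552² - 413*552) + 189081) + (1 - 2*(-397)) = ((-500 + 304704 - 227976) + 189081) + (1 + 794) = (76228 + 189081) + 795 = 265309 + 795 = 266104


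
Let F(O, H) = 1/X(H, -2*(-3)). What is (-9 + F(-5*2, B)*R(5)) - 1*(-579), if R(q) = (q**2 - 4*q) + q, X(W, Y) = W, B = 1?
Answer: 580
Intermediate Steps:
R(q) = q**2 - 3*q
F(O, H) = 1/H
(-9 + F(-5*2, B)*R(5)) - 1*(-579) = (-9 + (5*(-3 + 5))/1) - 1*(-579) = (-9 + 1*(5*2)) + 579 = (-9 + 1*10) + 579 = (-9 + 10) + 579 = 1 + 579 = 580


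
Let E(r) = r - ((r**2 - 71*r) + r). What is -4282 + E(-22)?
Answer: -6328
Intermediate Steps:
E(r) = -r**2 + 71*r (E(r) = r - (r**2 - 70*r) = r + (-r**2 + 70*r) = -r**2 + 71*r)
-4282 + E(-22) = -4282 - 22*(71 - 1*(-22)) = -4282 - 22*(71 + 22) = -4282 - 22*93 = -4282 - 2046 = -6328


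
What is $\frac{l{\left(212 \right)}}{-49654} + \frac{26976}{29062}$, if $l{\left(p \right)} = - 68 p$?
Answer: $\frac{39964184}{32796467} \approx 1.2186$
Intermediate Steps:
$\frac{l{\left(212 \right)}}{-49654} + \frac{26976}{29062} = \frac{\left(-68\right) 212}{-49654} + \frac{26976}{29062} = \left(-14416\right) \left(- \frac{1}{49654}\right) + 26976 \cdot \frac{1}{29062} = \frac{7208}{24827} + \frac{13488}{14531} = \frac{39964184}{32796467}$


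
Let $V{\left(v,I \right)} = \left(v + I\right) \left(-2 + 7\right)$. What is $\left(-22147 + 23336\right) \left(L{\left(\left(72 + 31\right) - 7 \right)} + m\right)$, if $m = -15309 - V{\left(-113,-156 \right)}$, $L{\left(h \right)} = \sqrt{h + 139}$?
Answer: $-16603196 + 1189 \sqrt{235} \approx -1.6585 \cdot 10^{7}$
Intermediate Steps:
$V{\left(v,I \right)} = 5 I + 5 v$ ($V{\left(v,I \right)} = \left(I + v\right) 5 = 5 I + 5 v$)
$L{\left(h \right)} = \sqrt{139 + h}$
$m = -13964$ ($m = -15309 - \left(5 \left(-156\right) + 5 \left(-113\right)\right) = -15309 - \left(-780 - 565\right) = -15309 - -1345 = -15309 + 1345 = -13964$)
$\left(-22147 + 23336\right) \left(L{\left(\left(72 + 31\right) - 7 \right)} + m\right) = \left(-22147 + 23336\right) \left(\sqrt{139 + \left(\left(72 + 31\right) - 7\right)} - 13964\right) = 1189 \left(\sqrt{139 + \left(103 - 7\right)} - 13964\right) = 1189 \left(\sqrt{139 + 96} - 13964\right) = 1189 \left(\sqrt{235} - 13964\right) = 1189 \left(-13964 + \sqrt{235}\right) = -16603196 + 1189 \sqrt{235}$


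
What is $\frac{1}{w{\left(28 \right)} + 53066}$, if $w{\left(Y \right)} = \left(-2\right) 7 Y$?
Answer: $\frac{1}{52674} \approx 1.8985 \cdot 10^{-5}$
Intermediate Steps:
$w{\left(Y \right)} = - 14 Y$
$\frac{1}{w{\left(28 \right)} + 53066} = \frac{1}{\left(-14\right) 28 + 53066} = \frac{1}{-392 + 53066} = \frac{1}{52674}$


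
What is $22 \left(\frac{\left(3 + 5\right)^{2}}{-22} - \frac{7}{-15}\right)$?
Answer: $- \frac{806}{15} \approx -53.733$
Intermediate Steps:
$22 \left(\frac{\left(3 + 5\right)^{2}}{-22} - \frac{7}{-15}\right) = 22 \left(8^{2} \left(- \frac{1}{22}\right) - - \frac{7}{15}\right) = 22 \left(64 \left(- \frac{1}{22}\right) + \frac{7}{15}\right) = 22 \left(- \frac{32}{11} + \frac{7}{15}\right) = 22 \left(- \frac{403}{165}\right) = - \frac{806}{15}$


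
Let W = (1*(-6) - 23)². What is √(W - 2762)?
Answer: I*√1921 ≈ 43.829*I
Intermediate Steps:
W = 841 (W = (-6 - 23)² = (-29)² = 841)
√(W - 2762) = √(841 - 2762) = √(-1921) = I*√1921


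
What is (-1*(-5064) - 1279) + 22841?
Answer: 26626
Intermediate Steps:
(-1*(-5064) - 1279) + 22841 = (5064 - 1279) + 22841 = 3785 + 22841 = 26626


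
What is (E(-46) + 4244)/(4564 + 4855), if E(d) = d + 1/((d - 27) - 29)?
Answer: 428195/960738 ≈ 0.44569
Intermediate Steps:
E(d) = d + 1/(-56 + d) (E(d) = d + 1/((-27 + d) - 29) = d + 1/(-56 + d))
(E(-46) + 4244)/(4564 + 4855) = ((1 + (-46)² - 56*(-46))/(-56 - 46) + 4244)/(4564 + 4855) = ((1 + 2116 + 2576)/(-102) + 4244)/9419 = (-1/102*4693 + 4244)*(1/9419) = (-4693/102 + 4244)*(1/9419) = (428195/102)*(1/9419) = 428195/960738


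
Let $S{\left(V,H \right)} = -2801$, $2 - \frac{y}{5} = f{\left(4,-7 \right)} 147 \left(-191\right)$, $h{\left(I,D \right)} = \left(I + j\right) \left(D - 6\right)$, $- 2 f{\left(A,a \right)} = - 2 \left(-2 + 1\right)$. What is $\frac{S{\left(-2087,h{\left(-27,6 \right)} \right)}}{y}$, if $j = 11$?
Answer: $\frac{2801}{140375} \approx 0.019954$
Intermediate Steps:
$f{\left(A,a \right)} = -1$ ($f{\left(A,a \right)} = - \frac{\left(-2\right) \left(-2 + 1\right)}{2} = - \frac{\left(-2\right) \left(-1\right)}{2} = \left(- \frac{1}{2}\right) 2 = -1$)
$h{\left(I,D \right)} = \left(-6 + D\right) \left(11 + I\right)$ ($h{\left(I,D \right)} = \left(I + 11\right) \left(D - 6\right) = \left(11 + I\right) \left(-6 + D\right) = \left(-6 + D\right) \left(11 + I\right)$)
$y = -140375$ ($y = 10 - 5 \left(-1\right) 147 \left(-191\right) = 10 - 5 \left(\left(-147\right) \left(-191\right)\right) = 10 - 140385 = -140375$)
$\frac{S{\left(-2087,h{\left(-27,6 \right)} \right)}}{y} = - \frac{2801}{-140375} = \left(-2801\right) \left(- \frac{1}{140375}\right) = \frac{2801}{140375}$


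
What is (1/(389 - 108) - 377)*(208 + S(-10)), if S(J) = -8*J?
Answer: -30509568/281 ≈ -1.0858e+5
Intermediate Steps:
(1/(389 - 108) - 377)*(208 + S(-10)) = (1/(389 - 108) - 377)*(208 - 8*(-10)) = (1/281 - 377)*(208 + 80) = (1/281 - 377)*288 = -105936/281*288 = -30509568/281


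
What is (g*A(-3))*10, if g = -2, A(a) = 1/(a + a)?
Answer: 10/3 ≈ 3.3333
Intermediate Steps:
A(a) = 1/(2*a)
(g*A(-3))*10 = -1/(-3)*10 = -(-1)/3*10 = -2*(-⅙)*10 = (⅓)*10 = 10/3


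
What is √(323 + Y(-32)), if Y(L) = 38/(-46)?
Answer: √170430/23 ≈ 17.949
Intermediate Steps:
Y(L) = -19/23 (Y(L) = 38*(-1/46) = -19/23)
√(323 + Y(-32)) = √(323 - 19/23) = √(7410/23) = √170430/23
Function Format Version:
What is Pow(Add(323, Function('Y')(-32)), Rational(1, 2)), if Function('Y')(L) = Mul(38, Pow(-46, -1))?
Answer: Mul(Rational(1, 23), Pow(170430, Rational(1, 2))) ≈ 17.949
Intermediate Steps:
Function('Y')(L) = Rational(-19, 23) (Function('Y')(L) = Mul(38, Rational(-1, 46)) = Rational(-19, 23))
Pow(Add(323, Function('Y')(-32)), Rational(1, 2)) = Pow(Add(323, Rational(-19, 23)), Rational(1, 2)) = Pow(Rational(7410, 23), Rational(1, 2)) = Mul(Rational(1, 23), Pow(170430, Rational(1, 2)))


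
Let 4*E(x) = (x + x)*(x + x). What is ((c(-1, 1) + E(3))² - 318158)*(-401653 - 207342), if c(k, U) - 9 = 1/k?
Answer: 193580631655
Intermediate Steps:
c(k, U) = 9 + 1/k
E(x) = x² (E(x) = ((x + x)*(x + x))/4 = ((2*x)*(2*x))/4 = (4*x²)/4 = x²)
((c(-1, 1) + E(3))² - 318158)*(-401653 - 207342) = (((9 + 1/(-1)) + 3²)² - 318158)*(-401653 - 207342) = (((9 - 1) + 9)² - 318158)*(-608995) = ((8 + 9)² - 318158)*(-608995) = (17² - 318158)*(-608995) = (289 - 318158)*(-608995) = -317869*(-608995) = 193580631655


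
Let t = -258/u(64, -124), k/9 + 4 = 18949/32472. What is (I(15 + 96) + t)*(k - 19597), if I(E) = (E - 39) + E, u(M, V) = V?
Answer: -812624099625/223696 ≈ -3.6327e+6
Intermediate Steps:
k = -110939/3608 (k = -36 + 9*(18949/32472) = -36 + 18949/3608 = -110939/3608 ≈ -30.748)
t = 129/62 (t = -258/(-124) = -258*(-1/124) = 129/62 ≈ 2.0806)
I(E) = -39 + 2*E (I(E) = (-39 + E) + E = -39 + 2*E)
(I(15 + 96) + t)*(k - 19597) = ((-39 + 2*(15 + 96)) + 129/62)*(-110939/3608 - 19597) = ((-39 + 2*111) + 129/62)*(-70816915/3608) = ((-39 + 222) + 129/62)*(-70816915/3608) = (183 + 129/62)*(-70816915/3608) = (11475/62)*(-70816915/3608) = -812624099625/223696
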